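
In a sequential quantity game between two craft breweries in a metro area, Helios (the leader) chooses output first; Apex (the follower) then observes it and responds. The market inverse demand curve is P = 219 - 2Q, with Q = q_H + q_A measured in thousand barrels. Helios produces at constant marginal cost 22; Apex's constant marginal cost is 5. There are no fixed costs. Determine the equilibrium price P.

67

The follower Apex best-responds to any q_H: π_A = (219 - 2Q)q_A - 5q_A.
∂π_A/∂q_A = 214 - 2q_H - 4q_A = 0 gives the reaction function q_A = (214 - 2q_H)/4.
The leader anticipates this reaction. Substituting into P = 219 - 2Q gives P = 112 - q_H, so π_H = (112 - q_H)q_H - 22q_H.
Maximising: ∂π_H/∂q_H = 90 - 2q_H = 0, giving q_H = 45.
Then q_A = (214 - 2·45)/4 = 31.
Total output Q = 76, so price P = 219 - 2·76 = 67.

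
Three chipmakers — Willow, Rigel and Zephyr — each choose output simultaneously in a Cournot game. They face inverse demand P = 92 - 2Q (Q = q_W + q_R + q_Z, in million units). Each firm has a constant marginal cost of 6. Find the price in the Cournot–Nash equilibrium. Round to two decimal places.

27.50

A representative firm's profit is π_i = q_i(92 - 2Q) - 6q_i.
Setting ∂π_i/∂q_i = 0 with rivals' quantities fixed: 86 - 4q_i - 2·Σ_{j≠i} q_j = 0.
With identical firms every q_j equals q_i, so Σ_{j≠i} q_j = 2q_i and 86 = 8q_i, giving q_i = 43/4.
Total output Q = 129/4, so price P = 92 - 2·(129/4) = 55/2.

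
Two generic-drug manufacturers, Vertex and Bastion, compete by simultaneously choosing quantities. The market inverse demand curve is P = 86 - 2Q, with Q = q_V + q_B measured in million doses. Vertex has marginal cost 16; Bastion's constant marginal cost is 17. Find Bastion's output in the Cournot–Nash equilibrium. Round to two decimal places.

11.33

Vertex's profit: π_V = (86 - 2Q)q_V - (16q_V). Setting ∂π_V/∂q_V = 0: 70 - 4q_V - 2(q_B) = 0.
Bastion's profit: π_B = (86 - 2Q)q_B - (17q_B). Setting ∂π_B/∂q_B = 0: 69 - 4q_B - 2(q_V) = 0.
Rearranging gives the reaction functions q_V = (70 - 2q_B)/4 and q_B = (69 - 2q_V)/4.
Substituting one into the other gives q_V = 71/6 and q_B = 34/3.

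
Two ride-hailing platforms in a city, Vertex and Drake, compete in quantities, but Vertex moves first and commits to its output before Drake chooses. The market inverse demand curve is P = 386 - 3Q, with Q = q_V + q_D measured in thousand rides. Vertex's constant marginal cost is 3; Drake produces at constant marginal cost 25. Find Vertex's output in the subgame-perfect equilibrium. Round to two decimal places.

Solve by backward induction. Given q_V, the follower Drake maximises π_D = (386 - 3q_V - 3q_D)q_D - 25q_D.
Follower FOC: 361 - 3q_V - 6q_D = 0, so q_D(q_V) = (361 - 3q_V)/6.
Vertex substitutes q_D(q_V) into its own profit: π_V = q_V(386 - 3q_V - (361 - 3q_V)/2) - 3q_V = (411/2 - (3/2)q_V)q_V - 3q_V.
Maximising: ∂π_V/∂q_V = 405/2 - 3q_V = 0, giving q_V = 135/2.
Then q_D = (361 - 3·(135/2))/6 = 317/12.

67.50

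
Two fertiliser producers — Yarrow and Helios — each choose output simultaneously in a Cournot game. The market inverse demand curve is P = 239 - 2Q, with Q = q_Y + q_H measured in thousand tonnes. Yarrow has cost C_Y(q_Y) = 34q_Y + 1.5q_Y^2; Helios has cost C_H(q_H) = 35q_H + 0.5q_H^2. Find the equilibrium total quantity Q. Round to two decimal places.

Yarrow's profit: π_Y = (239 - 2Q)q_Y - (34q_Y + (3/2)q_Y²). Setting ∂π_Y/∂q_Y = 0: 205 - 7q_Y - 2(q_H) = 0.
Helios's first-order condition: 204 - 5q_H - 2(q_Y) = 0.
Rearranging gives the reaction functions q_Y = (205 - 2q_H)/7 and q_H = (204 - 2q_Y)/5.
Solving the pair: q_Y = 617/31, q_H = 1018/31.
Total output Q = 617/31 + 1018/31 = 1635/31.

52.74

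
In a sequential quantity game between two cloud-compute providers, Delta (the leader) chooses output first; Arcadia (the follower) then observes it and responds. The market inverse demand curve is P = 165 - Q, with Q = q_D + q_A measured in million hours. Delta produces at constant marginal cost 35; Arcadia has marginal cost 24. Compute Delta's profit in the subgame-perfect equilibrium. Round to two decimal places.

The follower Arcadia best-responds to any q_D: π_A = (165 - Q)q_A - 24q_A.
∂π_A/∂q_A = 141 - q_D - 2q_A = 0 gives the reaction function q_A = (141 - q_D)/2.
Delta substitutes q_A(q_D) into its own profit: π_D = q_D(165 - q_D - (141 - q_D)/2) - 35q_D = (189/2 - (1/2)q_D)q_D - 35q_D.
The leader's first-order condition 119/2 - q_D = 0 yields q_D = 119/2.
Then q_A = (141 - 119/2)/2 = 163/4.
Price P = 165 - 401/4 = 259/4.
Delta's profit: (259/4 - 35)·(119/2) = 1770.1250.

1770.13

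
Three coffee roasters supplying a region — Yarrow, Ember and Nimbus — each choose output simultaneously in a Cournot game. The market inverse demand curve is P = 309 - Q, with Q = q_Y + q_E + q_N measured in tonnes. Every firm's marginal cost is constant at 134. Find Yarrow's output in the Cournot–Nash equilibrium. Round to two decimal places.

A representative firm's profit is π_i = q_i(309 - Q) - 134q_i.
First-order condition (treating rivals' output as given): 175 - 2q_i - Σ_{j≠i} q_j = 0.
With identical firms every q_j equals q_i, so Σ_{j≠i} q_j = 2q_i and 175 = 4q_i, giving q_i = 175/4.

43.75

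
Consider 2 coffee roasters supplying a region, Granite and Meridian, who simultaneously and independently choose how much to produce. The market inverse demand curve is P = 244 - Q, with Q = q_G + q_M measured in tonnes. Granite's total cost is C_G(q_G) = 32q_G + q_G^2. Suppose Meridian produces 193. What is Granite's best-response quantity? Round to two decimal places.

With the rival's output fixed at 193, Granite's profit is π_G = (244 - 193 - q_G)q_G - (32q_G + q_G²) = (51 - q_G)q_G - (32q_G + q_G²).
∂π_G/∂q_G = 19 - 4q_G = 0, so q_G = 19/4.

4.75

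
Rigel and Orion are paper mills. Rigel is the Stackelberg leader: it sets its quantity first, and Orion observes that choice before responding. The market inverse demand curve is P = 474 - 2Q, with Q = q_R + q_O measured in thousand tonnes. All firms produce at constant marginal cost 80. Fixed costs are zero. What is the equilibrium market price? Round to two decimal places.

178.50

Solve by backward induction. Given q_R, the follower Orion maximises π_O = (474 - 2q_R - 2q_O)q_O - 80q_O.
Setting the follower's marginal profit to zero, 394 - 2q_R - 4q_O = 0, i.e. q_O = (394 - 2q_R)/4.
Rigel substitutes q_O(q_R) into its own profit: π_R = q_R(474 - 2q_R - (394 - 2q_R)/2) - 80q_R = (277 - q_R)q_R - 80q_R.
The leader's first-order condition 197 - 2q_R = 0 yields q_R = 197/2.
Then q_O = (394 - 2·(197/2))/4 = 197/4.
Total output Q = 591/4, so price P = 474 - 2·(591/4) = 357/2.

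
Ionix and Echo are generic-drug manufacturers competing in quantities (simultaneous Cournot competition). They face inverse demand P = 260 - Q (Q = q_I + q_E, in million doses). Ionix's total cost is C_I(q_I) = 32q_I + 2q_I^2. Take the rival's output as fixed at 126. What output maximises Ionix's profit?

With the rival's output fixed at 126, Ionix's profit is π_I = (260 - 126 - q_I)q_I - (32q_I + 2q_I²) = (134 - q_I)q_I - (32q_I + 2q_I²).
∂π_I/∂q_I = 102 - 6q_I = 0, so q_I = 17.

17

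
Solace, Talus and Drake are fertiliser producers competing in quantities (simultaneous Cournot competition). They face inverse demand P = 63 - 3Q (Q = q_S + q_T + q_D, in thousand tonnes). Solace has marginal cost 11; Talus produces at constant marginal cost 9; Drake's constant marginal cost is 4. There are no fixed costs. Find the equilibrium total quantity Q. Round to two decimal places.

13.75

Solace's profit: π_S = (63 - 3Q)q_S - (11q_S). Setting ∂π_S/∂q_S = 0: 52 - 6q_S - 3(q_T + q_D) = 0.
Talus's profit: π_T = (63 - 3Q)q_T - (9q_T). Setting ∂π_T/∂q_T = 0: 54 - 6q_T - 3(q_S + q_D) = 0.
Drake's profit: π_D = (63 - 3Q)q_D - (4q_D). Setting ∂π_D/∂q_D = 0: 59 - 6q_D - 3(q_S + q_T) = 0.
Summing all 3 equations gives 165 − 12Q = 0, hence Q = 55/4.
Back-substituting: q_S = (52 − 165/4)/3 = 43/12, q_T = (54 − 165/4)/3 = 17/4, q_D = (59 − 165/4)/3 = 71/12.
Total output Q = 43/12 + 17/4 + 71/12 = 55/4.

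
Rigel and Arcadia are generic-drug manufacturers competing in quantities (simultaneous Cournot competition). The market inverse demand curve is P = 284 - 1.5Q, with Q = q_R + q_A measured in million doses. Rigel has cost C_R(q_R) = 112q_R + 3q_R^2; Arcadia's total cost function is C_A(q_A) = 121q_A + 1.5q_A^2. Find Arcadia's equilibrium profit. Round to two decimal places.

1637.39

Rigel's profit: π_R = (284 - 1.5Q)q_R - (112q_R + 3q_R²). Setting ∂π_R/∂q_R = 0: 172 - 9q_R - (3/2)(q_A) = 0.
Arcadia's profit: π_A = (284 - 1.5Q)q_A - (121q_A + (3/2)q_A²). Setting ∂π_A/∂q_A = 0: 163 - 6q_A - (3/2)(q_R) = 0.
Best responses: q_R = (172 - (3/2)q_A)/9, q_A = (163 - (3/2)q_R)/6.
Solving the pair: q_R = 350/23, q_A = 1612/69.
Price P = 284 - (3/2)·38.5797 = 226.1304.
Arcadia's profit: 226.1304·(1612/69) - 121·(1612/69) - (3/2)(1612/69)² = 1637.3938.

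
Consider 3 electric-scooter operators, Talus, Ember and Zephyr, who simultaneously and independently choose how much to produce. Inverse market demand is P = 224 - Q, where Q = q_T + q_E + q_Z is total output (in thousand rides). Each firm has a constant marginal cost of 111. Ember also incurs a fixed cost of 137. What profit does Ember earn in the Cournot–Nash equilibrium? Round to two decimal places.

661.06

A representative firm's profit is π_i = q_i(224 - Q) - 111q_i.
First-order condition (treating rivals' output as given): 113 - 2q_i - Σ_{j≠i} q_j = 0.
With identical firms every q_j equals q_i, so Σ_{j≠i} q_j = 2q_i and 113 = 4q_i, giving q_i = 113/4.
Price P = 224 - 339/4 = 557/4.
Ember's profit: (557/4 - 111)·(113/4) - 137 = 661.0625.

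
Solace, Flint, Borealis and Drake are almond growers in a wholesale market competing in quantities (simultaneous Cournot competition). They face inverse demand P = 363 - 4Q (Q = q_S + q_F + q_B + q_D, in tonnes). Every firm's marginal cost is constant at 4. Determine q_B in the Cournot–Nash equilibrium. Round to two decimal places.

A representative firm's profit is π_i = q_i(363 - 4Q) - 4q_i.
Setting ∂π_i/∂q_i = 0 with rivals' quantities fixed: 359 - 8q_i - 4·Σ_{j≠i} q_j = 0.
By symmetry each firm produces the same amount; substituting Σ_{j≠i} q_j = 3q_i yields q_i = 359/20.

17.95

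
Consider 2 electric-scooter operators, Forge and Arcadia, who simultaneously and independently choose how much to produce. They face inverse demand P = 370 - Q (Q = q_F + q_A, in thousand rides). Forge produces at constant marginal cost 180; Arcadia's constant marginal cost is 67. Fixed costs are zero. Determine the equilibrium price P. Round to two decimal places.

205.67

Forge's profit: π_F = (370 - Q)q_F - (180q_F). Setting ∂π_F/∂q_F = 0: 190 - 2q_F - (q_A) = 0.
Arcadia's first-order condition: 303 - 2q_A - (q_F) = 0.
Rearranging gives the reaction functions q_F = (190 - q_A)/2 and q_A = (303 - q_F)/2.
Substituting one into the other gives q_F = 77/3 and q_A = 416/3.
Total output Q = 493/3, so price P = 370 - 493/3 = 617/3.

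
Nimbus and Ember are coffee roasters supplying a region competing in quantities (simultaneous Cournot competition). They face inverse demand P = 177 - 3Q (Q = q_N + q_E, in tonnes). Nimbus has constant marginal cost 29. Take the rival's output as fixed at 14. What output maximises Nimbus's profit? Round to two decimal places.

17.67

With the rival's output fixed at 14, Nimbus's profit is π_N = (177 - 3·14 - 3q_N)q_N - (29q_N) = (135 - 3q_N)q_N - (29q_N).
∂π_N/∂q_N = 106 - 6q_N = 0, so q_N = 53/3.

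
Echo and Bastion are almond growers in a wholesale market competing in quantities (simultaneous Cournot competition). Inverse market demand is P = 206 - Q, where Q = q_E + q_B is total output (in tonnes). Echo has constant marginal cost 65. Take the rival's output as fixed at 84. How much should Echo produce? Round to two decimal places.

With the rival's output fixed at 84, Echo's profit is π_E = (206 - 84 - q_E)q_E - (65q_E) = (122 - q_E)q_E - (65q_E).
∂π_E/∂q_E = 57 - 2q_E = 0, so q_E = 57/2.

28.50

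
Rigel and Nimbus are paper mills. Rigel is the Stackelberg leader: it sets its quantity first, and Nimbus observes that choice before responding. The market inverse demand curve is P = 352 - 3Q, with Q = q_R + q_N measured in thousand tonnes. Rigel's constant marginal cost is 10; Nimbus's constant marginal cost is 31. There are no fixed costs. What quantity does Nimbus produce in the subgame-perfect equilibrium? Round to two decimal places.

23.25

Solve by backward induction. Given q_R, the follower Nimbus maximises π_N = (352 - 3q_R - 3q_N)q_N - 31q_N.
∂π_N/∂q_N = 321 - 3q_R - 6q_N = 0 gives the reaction function q_N = (321 - 3q_R)/6.
Rigel substitutes q_N(q_R) into its own profit: π_R = q_R(352 - 3q_R - (321 - 3q_R)/2) - 10q_R = (383/2 - (3/2)q_R)q_R - 10q_R.
Maximising: ∂π_R/∂q_R = 363/2 - 3q_R = 0, giving q_R = 121/2.
Then q_N = (321 - 3·(121/2))/6 = 93/4.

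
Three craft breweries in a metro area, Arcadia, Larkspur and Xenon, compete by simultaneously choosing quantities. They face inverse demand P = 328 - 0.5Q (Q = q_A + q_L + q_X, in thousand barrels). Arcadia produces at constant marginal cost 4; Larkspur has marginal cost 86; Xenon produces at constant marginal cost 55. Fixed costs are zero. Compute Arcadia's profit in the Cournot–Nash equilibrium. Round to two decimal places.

26106.13

Arcadia's profit: π_A = (328 - 0.5Q)q_A - (4q_A). Setting ∂π_A/∂q_A = 0: 324 - q_A - (1/2)(q_L + q_X) = 0.
Larkspur's profit: π_L = (328 - 0.5Q)q_L - (86q_L). Setting ∂π_L/∂q_L = 0: 242 - q_L - (1/2)(q_A + q_X) = 0.
Xenon's profit: π_X = (328 - 0.5Q)q_X - (55q_X). Setting ∂π_X/∂q_X = 0: 273 - q_X - (1/2)(q_A + q_L) = 0.
Summing all 3 equations gives 839 − 2Q = 0, hence Q = 839/2.
Back-substituting: q_A = (324 − 839/4)/(1/2) = 457/2, q_L = (242 − 839/4)/(1/2) = 129/2, q_X = (273 − 839/4)/(1/2) = 253/2.
Price P = 328 - (1/2)·(839/2) = 473/4.
Arcadia's profit: (473/4 - 4)·(457/2) = 26106.1250.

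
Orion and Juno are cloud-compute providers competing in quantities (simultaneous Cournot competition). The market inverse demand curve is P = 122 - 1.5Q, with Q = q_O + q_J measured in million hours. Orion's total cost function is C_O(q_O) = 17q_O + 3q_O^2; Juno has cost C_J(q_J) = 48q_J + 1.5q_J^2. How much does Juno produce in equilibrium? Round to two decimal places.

Orion's profit: π_O = (122 - 1.5Q)q_O - (17q_O + 3q_O²). Setting ∂π_O/∂q_O = 0: 105 - 9q_O - (3/2)(q_J) = 0.
Juno's first-order condition: 74 - 6q_J - (3/2)(q_O) = 0.
Rearranging gives the reaction functions q_O = (105 - (3/2)q_J)/9 and q_J = (74 - (3/2)q_O)/6.
Solving the pair: q_O = 692/69, q_J = 226/23.

9.83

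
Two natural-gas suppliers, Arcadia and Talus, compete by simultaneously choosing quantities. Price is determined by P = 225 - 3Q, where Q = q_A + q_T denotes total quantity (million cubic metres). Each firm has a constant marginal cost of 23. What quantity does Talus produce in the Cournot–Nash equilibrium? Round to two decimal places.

A representative firm's profit is π_i = q_i(225 - 3Q) - 23q_i.
Setting ∂π_i/∂q_i = 0 with rivals' quantities fixed: 202 - 6q_i - 3q_j = 0.
By symmetry each firm produces the same amount; substituting q_j = q_i yields q_i = 202/9.

22.44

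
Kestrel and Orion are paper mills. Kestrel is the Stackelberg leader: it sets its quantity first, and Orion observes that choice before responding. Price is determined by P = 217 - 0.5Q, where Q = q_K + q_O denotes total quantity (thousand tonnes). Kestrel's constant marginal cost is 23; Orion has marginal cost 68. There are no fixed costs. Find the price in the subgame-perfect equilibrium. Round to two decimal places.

The follower Orion best-responds to any q_K: π_O = (217 - 0.5Q)q_O - 68q_O.
Setting the follower's marginal profit to zero, 149 - (1/2)q_K - q_O = 0, i.e. q_O = (149 - (1/2)q_K).
The leader anticipates this reaction. Substituting into P = 217 - 0.5Q gives P = 285/2 - (1/4)q_K, so π_K = (285/2 - (1/4)q_K)q_K - 23q_K.
Leader FOC: 239/2 - (1/2)q_K = 0, so q_K = 239.
Then q_O = (149 - (1/2)·239) = 59/2.
Total output Q = 537/2, so price P = 217 - (1/2)·(537/2) = 331/4.

82.75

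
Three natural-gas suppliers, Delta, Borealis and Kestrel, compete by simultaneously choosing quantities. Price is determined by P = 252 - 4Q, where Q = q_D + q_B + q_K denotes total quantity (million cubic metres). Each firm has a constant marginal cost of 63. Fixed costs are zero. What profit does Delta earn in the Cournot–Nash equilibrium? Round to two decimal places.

Each firm earns π_i = (252 - 4Q)q_i - 63q_i.
First-order condition (treating rivals' output as given): 189 - 8q_i - 4·Σ_{j≠i} q_j = 0.
By symmetry each firm produces the same amount; substituting Σ_{j≠i} q_j = 2q_i yields q_i = 189/16.
Price P = 252 - 4·(567/16) = 441/4.
Delta's profit: (441/4 - 63)·(189/16) = 558.1406.

558.14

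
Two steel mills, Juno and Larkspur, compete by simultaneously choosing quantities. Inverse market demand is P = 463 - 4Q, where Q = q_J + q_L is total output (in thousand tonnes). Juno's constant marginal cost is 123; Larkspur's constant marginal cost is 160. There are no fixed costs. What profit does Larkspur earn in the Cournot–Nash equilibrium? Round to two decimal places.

Juno's profit: π_J = (463 - 4Q)q_J - (123q_J). Setting ∂π_J/∂q_J = 0: 340 - 8q_J - 4(q_L) = 0.
Larkspur's profit: π_L = (463 - 4Q)q_L - (160q_L). Setting ∂π_L/∂q_L = 0: 303 - 8q_L - 4(q_J) = 0.
Best responses: q_J = (340 - 4q_L)/8, q_L = (303 - 4q_J)/8.
Solving the pair: q_J = 377/12, q_L = 133/6.
Price P = 463 - 4·(643/12) = 746/3.
Larkspur's profit: (746/3 - 160)·(133/6) = 1965.4444.

1965.44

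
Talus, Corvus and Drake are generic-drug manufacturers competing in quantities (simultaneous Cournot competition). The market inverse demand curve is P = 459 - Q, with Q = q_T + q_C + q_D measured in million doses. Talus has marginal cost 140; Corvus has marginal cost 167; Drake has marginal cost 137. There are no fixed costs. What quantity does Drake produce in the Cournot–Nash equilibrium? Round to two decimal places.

Talus's profit: π_T = (459 - Q)q_T - (140q_T). Setting ∂π_T/∂q_T = 0: 319 - 2q_T - (q_C + q_D) = 0.
Corvus's profit: π_C = (459 - Q)q_C - (167q_C). Setting ∂π_C/∂q_C = 0: 292 - 2q_C - (q_T + q_D) = 0.
Drake's profit: π_D = (459 - Q)q_D - (137q_D). Setting ∂π_D/∂q_D = 0: 322 - 2q_D - (q_T + q_C) = 0.
Adding the 3 first-order conditions: 933 − 4Q = 0, so Q = 933/4.
Back-substituting: q_T = (319 − 933/4) = 343/4, q_C = (292 − 933/4) = 235/4, q_D = (322 − 933/4) = 355/4.

88.75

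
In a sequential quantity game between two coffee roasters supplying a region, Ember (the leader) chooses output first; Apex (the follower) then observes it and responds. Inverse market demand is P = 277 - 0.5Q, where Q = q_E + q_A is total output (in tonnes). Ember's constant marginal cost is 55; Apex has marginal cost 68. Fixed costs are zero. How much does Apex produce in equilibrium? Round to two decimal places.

The follower Apex best-responds to any q_E: π_A = (277 - 0.5Q)q_A - 68q_A.
Setting the follower's marginal profit to zero, 209 - (1/2)q_E - q_A = 0, i.e. q_A = (209 - (1/2)q_E).
The leader anticipates this reaction. Substituting into P = 277 - 0.5Q gives P = 345/2 - (1/4)q_E, so π_E = (345/2 - (1/4)q_E)q_E - 55q_E.
The leader's first-order condition 235/2 - (1/2)q_E = 0 yields q_E = 235.
Then q_A = (209 - (1/2)·235) = 183/2.

91.50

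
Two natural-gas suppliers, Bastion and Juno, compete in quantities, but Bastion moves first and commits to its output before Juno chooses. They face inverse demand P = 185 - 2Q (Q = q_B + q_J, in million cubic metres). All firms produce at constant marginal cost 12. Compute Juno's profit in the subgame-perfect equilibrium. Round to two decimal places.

The follower Juno best-responds to any q_B: π_J = (185 - 2Q)q_J - 12q_J.
Setting the follower's marginal profit to zero, 173 - 2q_B - 4q_J = 0, i.e. q_J = (173 - 2q_B)/4.
The leader anticipates this reaction. Substituting into P = 185 - 2Q gives P = 197/2 - q_B, so π_B = (197/2 - q_B)q_B - 12q_B.
Maximising: ∂π_B/∂q_B = 173/2 - 2q_B = 0, giving q_B = 173/4.
Then q_J = (173 - 2·(173/4))/4 = 173/8.
Price P = 185 - 2·(519/8) = 221/4.
Juno's profit: (221/4 - 12)·(173/8) = 935.2813.

935.28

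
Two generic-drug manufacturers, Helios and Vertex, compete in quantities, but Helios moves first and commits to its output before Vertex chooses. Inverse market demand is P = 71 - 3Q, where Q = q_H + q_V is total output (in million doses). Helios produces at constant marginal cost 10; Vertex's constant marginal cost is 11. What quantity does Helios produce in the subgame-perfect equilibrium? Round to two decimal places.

10.33

The follower Vertex best-responds to any q_H: π_V = (71 - 3Q)q_V - 11q_V.
Setting the follower's marginal profit to zero, 60 - 3q_H - 6q_V = 0, i.e. q_V = (60 - 3q_H)/6.
The leader anticipates this reaction. Substituting into P = 71 - 3Q gives P = 41 - (3/2)q_H, so π_H = (41 - (3/2)q_H)q_H - 10q_H.
Maximising: ∂π_H/∂q_H = 31 - 3q_H = 0, giving q_H = 31/3.
Then q_V = (60 - 3·(31/3))/6 = 29/6.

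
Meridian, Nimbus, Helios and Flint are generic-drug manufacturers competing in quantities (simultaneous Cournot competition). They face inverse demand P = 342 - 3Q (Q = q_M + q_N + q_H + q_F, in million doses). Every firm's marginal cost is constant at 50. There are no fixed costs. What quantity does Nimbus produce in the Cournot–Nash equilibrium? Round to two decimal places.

19.47

Each firm earns π_i = (342 - 3Q)q_i - 50q_i.
Setting ∂π_i/∂q_i = 0 with rivals' quantities fixed: 292 - 6q_i - 3·Σ_{j≠i} q_j = 0.
By symmetry each firm produces the same amount; substituting Σ_{j≠i} q_j = 3q_i yields q_i = 292/15.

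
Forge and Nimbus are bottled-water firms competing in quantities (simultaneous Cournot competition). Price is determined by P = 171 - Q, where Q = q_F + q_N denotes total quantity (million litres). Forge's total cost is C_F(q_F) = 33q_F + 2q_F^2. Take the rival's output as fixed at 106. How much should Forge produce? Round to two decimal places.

With the rival's output fixed at 106, Forge's profit is π_F = (171 - 106 - q_F)q_F - (33q_F + 2q_F²) = (65 - q_F)q_F - (33q_F + 2q_F²).
∂π_F/∂q_F = 32 - 6q_F = 0, so q_F = 16/3.

5.33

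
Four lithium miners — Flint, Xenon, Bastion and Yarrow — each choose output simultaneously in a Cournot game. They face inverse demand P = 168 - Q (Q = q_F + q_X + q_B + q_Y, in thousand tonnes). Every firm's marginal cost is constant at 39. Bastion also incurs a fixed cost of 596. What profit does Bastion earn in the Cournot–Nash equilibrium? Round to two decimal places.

Each firm earns π_i = (168 - Q)q_i - 39q_i.
Setting ∂π_i/∂q_i = 0 with rivals' quantities fixed: 129 - 2q_i - Σ_{j≠i} q_j = 0.
With identical firms every q_j equals q_i, so Σ_{j≠i} q_j = 3q_i and 129 = 5q_i, giving q_i = 129/5.
Price P = 168 - 516/5 = 324/5.
Bastion's profit: (324/5 - 39)·(129/5) - 596 = 1741/25.

69.64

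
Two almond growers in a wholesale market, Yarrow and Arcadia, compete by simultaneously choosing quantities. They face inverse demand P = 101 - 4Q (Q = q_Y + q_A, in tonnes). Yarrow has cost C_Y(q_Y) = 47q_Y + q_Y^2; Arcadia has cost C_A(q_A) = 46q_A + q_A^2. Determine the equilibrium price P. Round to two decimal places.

69.86

Yarrow's profit: π_Y = (101 - 4Q)q_Y - (47q_Y + q_Y²). Setting ∂π_Y/∂q_Y = 0: 54 - 10q_Y - 4(q_A) = 0.
Arcadia's profit: π_A = (101 - 4Q)q_A - (46q_A + q_A²). Setting ∂π_A/∂q_A = 0: 55 - 10q_A - 4(q_Y) = 0.
Best responses: q_Y = (54 - 4q_A)/10, q_A = (55 - 4q_Y)/10.
Substituting one into the other gives q_Y = 80/21 and q_A = 167/42.
Total output Q = 109/14, so price P = 101 - 4·(109/14) = 489/7.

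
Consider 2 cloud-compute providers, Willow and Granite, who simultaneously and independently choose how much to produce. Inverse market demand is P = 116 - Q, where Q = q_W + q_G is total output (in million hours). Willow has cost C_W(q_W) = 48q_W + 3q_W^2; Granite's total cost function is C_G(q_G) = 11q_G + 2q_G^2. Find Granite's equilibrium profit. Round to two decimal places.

809.39

Willow's profit: π_W = (116 - Q)q_W - (48q_W + 3q_W²). Setting ∂π_W/∂q_W = 0: 68 - 8q_W - (q_G) = 0.
Granite's first-order condition: 105 - 6q_G - (q_W) = 0.
Rearranging gives the reaction functions q_W = (68 - q_G)/8 and q_G = (105 - q_W)/6.
Solving the pair: q_W = 303/47, q_G = 772/47.
Price P = 116 - 1075/47 = 93.1277.
Granite's profit: 93.1277·(772/47) - 11·(772/47) - 2(772/47)² = 809.3943.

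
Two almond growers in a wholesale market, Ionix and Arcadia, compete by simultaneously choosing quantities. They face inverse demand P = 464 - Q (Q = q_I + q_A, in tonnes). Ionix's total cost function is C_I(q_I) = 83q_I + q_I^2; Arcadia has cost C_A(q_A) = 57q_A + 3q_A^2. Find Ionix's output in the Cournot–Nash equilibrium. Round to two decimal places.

Ionix's profit: π_I = (464 - Q)q_I - (83q_I + q_I²). Setting ∂π_I/∂q_I = 0: 381 - 4q_I - (q_A) = 0.
Arcadia's first-order condition: 407 - 8q_A - (q_I) = 0.
Best responses: q_I = (381 - q_A)/4, q_A = (407 - q_I)/8.
Substituting one into the other gives q_I = 85.1935 and q_A = 1247/31.

85.19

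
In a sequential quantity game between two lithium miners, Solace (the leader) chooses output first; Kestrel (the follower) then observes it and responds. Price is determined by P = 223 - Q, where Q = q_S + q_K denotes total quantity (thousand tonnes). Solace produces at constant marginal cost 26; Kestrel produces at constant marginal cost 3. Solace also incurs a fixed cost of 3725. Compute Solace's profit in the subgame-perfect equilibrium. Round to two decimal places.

The follower Kestrel best-responds to any q_S: π_K = (223 - Q)q_K - 3q_K.
∂π_K/∂q_K = 220 - q_S - 2q_K = 0 gives the reaction function q_K = (220 - q_S)/2.
Solace substitutes q_K(q_S) into its own profit: π_S = q_S(223 - q_S - (220 - q_S)/2) - 26q_S = (113 - (1/2)q_S)q_S - 26q_S.
The leader's first-order condition 87 - q_S = 0 yields q_S = 87.
Then q_K = (220 - 87)/2 = 133/2.
Price P = 223 - 307/2 = 139/2.
Solace's profit: (139/2 - 26)·87 - 3725 = 119/2.

59.50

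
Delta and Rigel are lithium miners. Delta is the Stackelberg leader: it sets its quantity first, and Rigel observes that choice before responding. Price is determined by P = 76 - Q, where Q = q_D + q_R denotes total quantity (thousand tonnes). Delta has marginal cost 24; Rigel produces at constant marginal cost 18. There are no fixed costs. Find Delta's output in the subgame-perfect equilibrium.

23

Solve by backward induction. Given q_D, the follower Rigel maximises π_R = (76 - q_D - q_R)q_R - 18q_R.
Follower FOC: 58 - q_D - 2q_R = 0, so q_R(q_D) = (58 - q_D)/2.
The leader anticipates this reaction. Substituting into P = 76 - Q gives P = 47 - (1/2)q_D, so π_D = (47 - (1/2)q_D)q_D - 24q_D.
The leader's first-order condition 23 - q_D = 0 yields q_D = 23.
Then q_R = (58 - 23)/2 = 35/2.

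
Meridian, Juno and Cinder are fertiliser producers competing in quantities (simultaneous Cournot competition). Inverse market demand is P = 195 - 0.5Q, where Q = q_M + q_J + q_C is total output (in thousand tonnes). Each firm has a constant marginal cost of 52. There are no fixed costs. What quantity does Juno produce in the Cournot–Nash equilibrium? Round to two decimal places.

71.50

A representative firm's profit is π_i = q_i(195 - 0.5Q) - 52q_i.
Setting ∂π_i/∂q_i = 0 with rivals' quantities fixed: 143 - q_i - (1/2)·Σ_{j≠i} q_j = 0.
By symmetry each firm produces the same amount; substituting Σ_{j≠i} q_j = 2q_i yields q_i = 143/2.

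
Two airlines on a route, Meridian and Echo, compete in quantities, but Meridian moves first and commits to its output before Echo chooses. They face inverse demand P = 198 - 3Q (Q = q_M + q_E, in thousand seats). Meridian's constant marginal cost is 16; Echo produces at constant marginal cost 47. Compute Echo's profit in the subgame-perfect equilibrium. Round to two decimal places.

165.02

Solve by backward induction. Given q_M, the follower Echo maximises π_E = (198 - 3q_M - 3q_E)q_E - 47q_E.
∂π_E/∂q_E = 151 - 3q_M - 6q_E = 0 gives the reaction function q_E = (151 - 3q_M)/6.
The leader anticipates this reaction. Substituting into P = 198 - 3Q gives P = 245/2 - (3/2)q_M, so π_M = (245/2 - (3/2)q_M)q_M - 16q_M.
Maximising: ∂π_M/∂q_M = 213/2 - 3q_M = 0, giving q_M = 71/2.
Then q_E = (151 - 3·(71/2))/6 = 89/12.
Price P = 198 - 3·(515/12) = 277/4.
Echo's profit: (277/4 - 47)·(89/12) = 165.0208.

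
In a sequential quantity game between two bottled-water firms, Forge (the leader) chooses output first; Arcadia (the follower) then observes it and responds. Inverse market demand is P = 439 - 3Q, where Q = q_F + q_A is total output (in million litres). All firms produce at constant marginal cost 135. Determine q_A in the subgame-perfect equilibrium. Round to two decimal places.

Solve by backward induction. Given q_F, the follower Arcadia maximises π_A = (439 - 3q_F - 3q_A)q_A - 135q_A.
Setting the follower's marginal profit to zero, 304 - 3q_F - 6q_A = 0, i.e. q_A = (304 - 3q_F)/6.
The leader anticipates this reaction. Substituting into P = 439 - 3Q gives P = 287 - (3/2)q_F, so π_F = (287 - (3/2)q_F)q_F - 135q_F.
Leader FOC: 152 - 3q_F = 0, so q_F = 152/3.
Then q_A = (304 - 3·(152/3))/6 = 76/3.

25.33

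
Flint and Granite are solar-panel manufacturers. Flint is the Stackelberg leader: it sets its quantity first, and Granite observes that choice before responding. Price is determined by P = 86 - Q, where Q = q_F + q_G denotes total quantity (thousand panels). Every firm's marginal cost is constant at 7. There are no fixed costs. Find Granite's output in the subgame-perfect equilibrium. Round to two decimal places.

Solve by backward induction. Given q_F, the follower Granite maximises π_G = (86 - q_F - q_G)q_G - 7q_G.
∂π_G/∂q_G = 79 - q_F - 2q_G = 0 gives the reaction function q_G = (79 - q_F)/2.
Flint substitutes q_G(q_F) into its own profit: π_F = q_F(86 - q_F - (79 - q_F)/2) - 7q_F = (93/2 - (1/2)q_F)q_F - 7q_F.
Leader FOC: 79/2 - q_F = 0, so q_F = 79/2.
Then q_G = (79 - 79/2)/2 = 79/4.

19.75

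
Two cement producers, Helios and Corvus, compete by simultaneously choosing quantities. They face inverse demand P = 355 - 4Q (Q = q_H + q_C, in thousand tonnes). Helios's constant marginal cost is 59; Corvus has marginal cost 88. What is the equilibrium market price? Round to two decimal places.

Helios's profit: π_H = (355 - 4Q)q_H - (59q_H). Setting ∂π_H/∂q_H = 0: 296 - 8q_H - 4(q_C) = 0.
Corvus's first-order condition: 267 - 8q_C - 4(q_H) = 0.
Rearranging gives the reaction functions q_H = (296 - 4q_C)/8 and q_C = (267 - 4q_H)/8.
Substituting one into the other gives q_H = 325/12 and q_C = 119/6.
Total output Q = 563/12, so price P = 355 - 4·(563/12) = 502/3.

167.33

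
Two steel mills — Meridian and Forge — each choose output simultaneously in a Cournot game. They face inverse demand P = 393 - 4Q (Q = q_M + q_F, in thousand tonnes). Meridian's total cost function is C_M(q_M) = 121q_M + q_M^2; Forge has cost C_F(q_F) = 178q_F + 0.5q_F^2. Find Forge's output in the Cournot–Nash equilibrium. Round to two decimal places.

Meridian's profit: π_M = (393 - 4Q)q_M - (121q_M + q_M²). Setting ∂π_M/∂q_M = 0: 272 - 10q_M - 4(q_F) = 0.
Forge's profit: π_F = (393 - 4Q)q_F - (178q_F + (1/2)q_F²). Setting ∂π_F/∂q_F = 0: 215 - 9q_F - 4(q_M) = 0.
Best responses: q_M = (272 - 4q_F)/10, q_F = (215 - 4q_M)/9.
Solving the pair: q_M = 794/37, q_F = 531/37.

14.35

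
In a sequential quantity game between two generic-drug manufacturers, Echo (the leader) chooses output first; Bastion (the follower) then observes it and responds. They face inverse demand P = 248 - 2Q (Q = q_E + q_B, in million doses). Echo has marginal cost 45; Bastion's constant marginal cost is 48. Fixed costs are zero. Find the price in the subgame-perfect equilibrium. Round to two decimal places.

96.50

Solve by backward induction. Given q_E, the follower Bastion maximises π_B = (248 - 2q_E - 2q_B)q_B - 48q_B.
Follower FOC: 200 - 2q_E - 4q_B = 0, so q_B(q_E) = (200 - 2q_E)/4.
The leader anticipates this reaction. Substituting into P = 248 - 2Q gives P = 148 - q_E, so π_E = (148 - q_E)q_E - 45q_E.
The leader's first-order condition 103 - 2q_E = 0 yields q_E = 103/2.
Then q_B = (200 - 2·(103/2))/4 = 97/4.
Total output Q = 303/4, so price P = 248 - 2·(303/4) = 193/2.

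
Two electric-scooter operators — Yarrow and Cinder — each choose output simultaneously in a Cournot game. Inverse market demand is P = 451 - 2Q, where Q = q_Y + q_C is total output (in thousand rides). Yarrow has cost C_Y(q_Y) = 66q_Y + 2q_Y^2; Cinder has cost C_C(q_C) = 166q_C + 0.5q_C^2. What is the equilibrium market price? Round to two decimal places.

291.83

Yarrow's profit: π_Y = (451 - 2Q)q_Y - (66q_Y + 2q_Y²). Setting ∂π_Y/∂q_Y = 0: 385 - 8q_Y - 2(q_C) = 0.
Cinder's profit: π_C = (451 - 2Q)q_C - (166q_C + (1/2)q_C²). Setting ∂π_C/∂q_C = 0: 285 - 5q_C - 2(q_Y) = 0.
Best responses: q_Y = (385 - 2q_C)/8, q_C = (285 - 2q_Y)/5.
Substituting one into the other gives q_Y = 1355/36 and q_C = 755/18.
Total output Q = 955/12, so price P = 451 - 2·(955/12) = 1751/6.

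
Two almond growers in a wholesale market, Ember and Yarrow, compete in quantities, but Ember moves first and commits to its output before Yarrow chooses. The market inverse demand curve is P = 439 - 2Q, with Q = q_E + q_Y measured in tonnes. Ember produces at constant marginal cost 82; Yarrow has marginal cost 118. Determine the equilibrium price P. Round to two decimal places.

The follower Yarrow best-responds to any q_E: π_Y = (439 - 2Q)q_Y - 118q_Y.
∂π_Y/∂q_Y = 321 - 2q_E - 4q_Y = 0 gives the reaction function q_Y = (321 - 2q_E)/4.
Ember substitutes q_Y(q_E) into its own profit: π_E = q_E(439 - 2q_E - (321 - 2q_E)/2) - 82q_E = (557/2 - q_E)q_E - 82q_E.
Leader FOC: 393/2 - 2q_E = 0, so q_E = 393/4.
Then q_Y = (321 - 2·(393/4))/4 = 249/8.
Total output Q = 1035/8, so price P = 439 - 2·(1035/8) = 721/4.

180.25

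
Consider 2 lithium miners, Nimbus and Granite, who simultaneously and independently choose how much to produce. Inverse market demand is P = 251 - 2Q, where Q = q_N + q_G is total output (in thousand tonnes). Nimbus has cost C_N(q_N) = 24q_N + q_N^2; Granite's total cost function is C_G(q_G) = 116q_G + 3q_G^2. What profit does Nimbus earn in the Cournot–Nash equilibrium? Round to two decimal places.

Nimbus's profit: π_N = (251 - 2Q)q_N - (24q_N + q_N²). Setting ∂π_N/∂q_N = 0: 227 - 6q_N - 2(q_G) = 0.
Granite's first-order condition: 135 - 10q_G - 2(q_N) = 0.
Rearranging gives the reaction functions q_N = (227 - 2q_G)/6 and q_G = (135 - 2q_N)/10.
Substituting one into the other gives q_N = 250/7 and q_G = 89/14.
Price P = 251 - 2·(589/14) = 1168/7.
Nimbus's profit: (1168/7)·(250/7) - 24·(250/7) - (250/7)² = 3826.5306.

3826.53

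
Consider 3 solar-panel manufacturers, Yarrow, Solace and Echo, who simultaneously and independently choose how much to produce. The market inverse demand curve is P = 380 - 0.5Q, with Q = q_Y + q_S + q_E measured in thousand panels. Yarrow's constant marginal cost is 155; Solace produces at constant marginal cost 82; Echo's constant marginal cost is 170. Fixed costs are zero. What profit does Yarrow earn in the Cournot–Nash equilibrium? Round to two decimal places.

3486.13

Yarrow's profit: π_Y = (380 - 0.5Q)q_Y - (155q_Y). Setting ∂π_Y/∂q_Y = 0: 225 - q_Y - (1/2)(q_S + q_E) = 0.
Solace's first-order condition: 298 - q_S - (1/2)(q_Y + q_E) = 0.
Echo's first-order condition: 210 - q_E - (1/2)(q_Y + q_S) = 0.
Adding the 3 first-order conditions: 733 − 2Q = 0, so Q = 733/2.
Back-substituting: q_Y = (225 − 733/4)/(1/2) = 167/2, q_S = (298 − 733/4)/(1/2) = 459/2, q_E = (210 − 733/4)/(1/2) = 107/2.
Price P = 380 - (1/2)·(733/2) = 787/4.
Yarrow's profit: (787/4 - 155)·(167/2) = 3486.1250.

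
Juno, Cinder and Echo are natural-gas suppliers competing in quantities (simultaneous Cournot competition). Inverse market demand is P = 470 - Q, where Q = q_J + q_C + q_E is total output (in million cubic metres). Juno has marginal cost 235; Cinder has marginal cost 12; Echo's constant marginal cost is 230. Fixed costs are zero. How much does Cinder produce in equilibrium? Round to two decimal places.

Juno's profit: π_J = (470 - Q)q_J - (235q_J). Setting ∂π_J/∂q_J = 0: 235 - 2q_J - (q_C + q_E) = 0.
Cinder's first-order condition: 458 - 2q_C - (q_J + q_E) = 0.
Echo's first-order condition: 240 - 2q_E - (q_J + q_C) = 0.
Summing all 3 equations gives 933 − 4Q = 0, hence Q = 933/4.
Back-substituting: q_J = (235 − 933/4) = 7/4, q_C = (458 − 933/4) = 899/4, q_E = (240 − 933/4) = 27/4.

224.75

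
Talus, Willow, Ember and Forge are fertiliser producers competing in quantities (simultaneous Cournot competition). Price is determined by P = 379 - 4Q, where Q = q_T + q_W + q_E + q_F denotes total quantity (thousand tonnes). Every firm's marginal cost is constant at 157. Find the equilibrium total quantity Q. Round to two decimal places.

44.40

A representative firm's profit is π_i = q_i(379 - 4Q) - 157q_i.
First-order condition (treating rivals' output as given): 222 - 8q_i - 4·Σ_{j≠i} q_j = 0.
By symmetry each firm produces the same amount; substituting Σ_{j≠i} q_j = 3q_i yields q_i = 222/20 = 111/10.
Total output Q = 111/10 + 111/10 + 111/10 + 111/10 = 222/5.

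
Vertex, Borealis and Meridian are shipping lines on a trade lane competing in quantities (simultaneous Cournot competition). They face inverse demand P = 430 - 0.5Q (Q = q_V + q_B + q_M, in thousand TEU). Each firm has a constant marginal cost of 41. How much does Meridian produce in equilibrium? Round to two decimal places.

Each firm earns π_i = (430 - 0.5Q)q_i - 41q_i.
Setting ∂π_i/∂q_i = 0 with rivals' quantities fixed: 389 - q_i - (1/2)·Σ_{j≠i} q_j = 0.
With identical firms every q_j equals q_i, so Σ_{j≠i} q_j = 2q_i and 389 = 2q_i, giving q_i = 389/2.

194.50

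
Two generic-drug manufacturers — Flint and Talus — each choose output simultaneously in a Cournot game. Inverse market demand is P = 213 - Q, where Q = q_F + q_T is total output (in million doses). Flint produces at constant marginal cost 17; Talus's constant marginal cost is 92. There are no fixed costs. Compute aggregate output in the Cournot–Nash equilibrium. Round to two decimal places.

Flint's profit: π_F = (213 - Q)q_F - (17q_F). Setting ∂π_F/∂q_F = 0: 196 - 2q_F - (q_T) = 0.
Talus's first-order condition: 121 - 2q_T - (q_F) = 0.
So q_F = (196 - q_T)/2 and q_T = (121 - q_F)/2.
Substituting one into the other gives q_F = 271/3 and q_T = 46/3.
Total output Q = 271/3 + 46/3 = 317/3.

105.67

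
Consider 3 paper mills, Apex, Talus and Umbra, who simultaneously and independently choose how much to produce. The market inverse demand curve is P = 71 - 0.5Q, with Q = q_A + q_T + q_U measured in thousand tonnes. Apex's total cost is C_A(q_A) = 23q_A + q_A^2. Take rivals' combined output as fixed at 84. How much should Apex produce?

2

With rivals' combined output fixed at 84, Apex's profit is π_A = (71 - (1/2)·84 - (1/2)q_A)q_A - (23q_A + q_A²) = (29 - (1/2)q_A)q_A - (23q_A + q_A²).
∂π_A/∂q_A = 6 - 3q_A = 0, so q_A = 2.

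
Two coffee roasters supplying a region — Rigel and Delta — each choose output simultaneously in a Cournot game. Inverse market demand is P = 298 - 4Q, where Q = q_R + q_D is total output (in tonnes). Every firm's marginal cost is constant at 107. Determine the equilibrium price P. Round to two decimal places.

A representative firm's profit is π_i = q_i(298 - 4Q) - 107q_i.
Setting ∂π_i/∂q_i = 0 with rivals' quantities fixed: 191 - 8q_i - 4q_j = 0.
With identical firms every q_j equals q_i, so q_j = q_i and 191 = 12q_i, giving q_i = 191/12.
Total output Q = 191/6, so price P = 298 - 4·(191/6) = 512/3.

170.67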